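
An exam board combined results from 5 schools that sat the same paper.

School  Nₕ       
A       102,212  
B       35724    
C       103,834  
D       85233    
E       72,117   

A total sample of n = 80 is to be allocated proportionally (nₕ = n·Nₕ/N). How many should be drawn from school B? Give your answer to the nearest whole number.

7

N = 102212 + 35724 + 103834 + 85233 + 72117 = 399120.
n_B = 80·35724/399120 = 7.161... → 7.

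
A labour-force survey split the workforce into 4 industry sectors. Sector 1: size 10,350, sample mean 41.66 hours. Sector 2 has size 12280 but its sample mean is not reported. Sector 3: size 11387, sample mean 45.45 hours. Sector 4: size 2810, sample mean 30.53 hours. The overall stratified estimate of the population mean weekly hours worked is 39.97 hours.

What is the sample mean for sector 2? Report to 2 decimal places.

Σ Nₕx̄ₕ = N·μ, so 12280·x̄_2 = 36827·39.97 − (10350·41.66 + 11387·45.45 + 2810·30.53).
= 1471975.19 − 1034509.45 = 437465.74.
x̄_2 = 437465.74 / 12280 = 35.6242... → 35.62.

35.62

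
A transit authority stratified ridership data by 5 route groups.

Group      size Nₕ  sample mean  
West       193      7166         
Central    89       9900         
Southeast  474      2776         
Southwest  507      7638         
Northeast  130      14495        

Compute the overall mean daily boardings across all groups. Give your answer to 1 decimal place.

6702.6

x̄_st = (Σ Nₕx̄ₕ) / (Σ Nₕ) = (193·7166 + 89·9900 + 474·2776 + 507·7638 + 130·14495) / 1393
= 9336778 / 1393 = 6702.640... → 6702.6.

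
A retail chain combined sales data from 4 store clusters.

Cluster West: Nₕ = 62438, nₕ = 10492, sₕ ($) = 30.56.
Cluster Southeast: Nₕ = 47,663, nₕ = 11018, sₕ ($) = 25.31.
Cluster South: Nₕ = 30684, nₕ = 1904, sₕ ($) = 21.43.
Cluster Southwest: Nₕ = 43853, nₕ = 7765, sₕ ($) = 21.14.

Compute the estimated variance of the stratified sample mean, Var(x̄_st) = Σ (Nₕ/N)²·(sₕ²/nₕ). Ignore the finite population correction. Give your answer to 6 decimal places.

N = 184638; Wₕ = Nₕ/N.
cluster West: (62438/184638)²·30.56²/10492 = 0.010178979
cluster Southeast: (47663/184638)²·25.31²/11018 = 0.003874379
cluster South: (30684/184638)²·21.43²/1904 = 0.006661303
cluster Southwest: (43853/184638)²·21.14²/7765 = 0.003246571
Sum = 0.023961232 → 0.023961.

0.023961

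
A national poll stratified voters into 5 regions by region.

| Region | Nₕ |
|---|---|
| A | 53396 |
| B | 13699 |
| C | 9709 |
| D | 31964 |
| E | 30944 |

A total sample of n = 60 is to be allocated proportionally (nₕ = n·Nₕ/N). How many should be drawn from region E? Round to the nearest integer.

13

N = 53396 + 13699 + 9709 + 31964 + 30944 = 139712.
n_E = 60·30944/139712 = 13.289... → 13.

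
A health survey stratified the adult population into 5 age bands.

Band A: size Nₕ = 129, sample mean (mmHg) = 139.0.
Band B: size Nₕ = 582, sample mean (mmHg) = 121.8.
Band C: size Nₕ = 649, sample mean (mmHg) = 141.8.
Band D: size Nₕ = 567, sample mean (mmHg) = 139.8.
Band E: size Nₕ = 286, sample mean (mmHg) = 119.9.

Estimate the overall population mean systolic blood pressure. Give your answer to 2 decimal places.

N = 2213; weights Wₕ = Nₕ/N = (0.0583, 0.2630, 0.2933, 0.2562, 0.1292).
x̄_st = Σ Wₕ·x̄ₕ = 0.0583·139.0 + 0.2630·121.8 + 0.2933·141.8 + 0.2562·139.8 + 0.1292·119.9 ≈ 133.0343...
→ 133.03.

133.03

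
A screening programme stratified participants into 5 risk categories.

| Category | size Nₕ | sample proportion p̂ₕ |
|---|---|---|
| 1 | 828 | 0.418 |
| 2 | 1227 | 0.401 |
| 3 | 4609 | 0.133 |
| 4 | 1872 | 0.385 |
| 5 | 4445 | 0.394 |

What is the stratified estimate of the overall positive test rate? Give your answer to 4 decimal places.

N = 828 + 1227 + 4609 + 1872 + 4445 = 12981.
Overall proportion = Σ (Nₕ/N)·p̂ₕ.
Σ Nₕp̂ₕ = 346.104 + 492.027 + 612.997 + 720.72 + 1751.33 = 3923.178.
3923.178 / 12981 = 0.302225... → 0.3022.

0.3022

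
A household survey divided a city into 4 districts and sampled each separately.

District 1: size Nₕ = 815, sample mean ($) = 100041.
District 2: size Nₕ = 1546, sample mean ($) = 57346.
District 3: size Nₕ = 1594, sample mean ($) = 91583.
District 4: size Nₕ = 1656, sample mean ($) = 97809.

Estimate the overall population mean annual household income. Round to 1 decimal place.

85215.7

N = 5611; weights Wₕ = Nₕ/N = (0.1453, 0.2755, 0.2841, 0.2951).
x̄_st = Σ Wₕ·x̄ₕ = 0.1453·100041 + 0.2755·57346 + 0.2841·91583 + 0.2951·97809 ≈ 85215.708...
→ 85215.7.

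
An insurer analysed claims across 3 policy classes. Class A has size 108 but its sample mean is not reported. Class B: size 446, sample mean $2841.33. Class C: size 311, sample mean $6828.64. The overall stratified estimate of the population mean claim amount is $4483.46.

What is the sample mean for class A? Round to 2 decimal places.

N = 108 + 446 + 311 = 865.
Overall total = μ·N = 4483.46·865 = 3878192.9.
Subtract the known strata: 446·2841.33 + 311·6828.64 = 3390940.22.
Remaining total for class A: 3878192.9 − 3390940.22 = 487252.68.
Divide by its size: 487252.68 / 108 = 4511.5989... → 4511.60.

4511.60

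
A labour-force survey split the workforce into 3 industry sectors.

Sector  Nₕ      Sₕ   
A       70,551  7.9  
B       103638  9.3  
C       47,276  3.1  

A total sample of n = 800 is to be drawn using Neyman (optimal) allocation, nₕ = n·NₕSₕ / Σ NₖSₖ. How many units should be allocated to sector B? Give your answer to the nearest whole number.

A: NₕSₕ = 70551·7.9 = 557352.9
B: NₕSₕ = 103638·9.3 = 963833.4
C: NₕSₕ = 47276·3.1 = 146555.6
Σ NₕSₕ = 1667741.9.
n_B = 800·963833.4/1667741.9 = 462.342... → 462.

462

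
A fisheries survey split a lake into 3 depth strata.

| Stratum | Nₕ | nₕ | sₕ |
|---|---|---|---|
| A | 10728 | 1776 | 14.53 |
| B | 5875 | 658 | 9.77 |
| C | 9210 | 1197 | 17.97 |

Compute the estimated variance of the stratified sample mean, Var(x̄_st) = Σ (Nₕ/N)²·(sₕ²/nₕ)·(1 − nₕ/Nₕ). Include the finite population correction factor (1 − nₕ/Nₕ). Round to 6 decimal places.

0.053687

N = 25813; Wₕ = Nₕ/N.
stratum A: (10728/25813)²·14.53²/1776·(1 − 1776/10728) = 0.017133660
stratum B: (5875/25813)²·9.77²/658·(1 − 658/5875) = 0.006672906
stratum C: (9210/25813)²·17.97²/1197·(1 − 1197/9210) = 0.029879946
Sum = 0.053686512 → 0.053687.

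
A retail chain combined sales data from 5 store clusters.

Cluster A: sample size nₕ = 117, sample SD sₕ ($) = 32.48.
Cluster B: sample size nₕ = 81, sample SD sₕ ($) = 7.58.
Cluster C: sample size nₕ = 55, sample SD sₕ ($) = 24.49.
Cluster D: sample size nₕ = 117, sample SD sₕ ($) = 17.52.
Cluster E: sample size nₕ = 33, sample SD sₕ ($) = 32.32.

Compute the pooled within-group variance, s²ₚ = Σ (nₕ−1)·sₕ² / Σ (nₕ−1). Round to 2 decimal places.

573.85

Degrees of freedom: 116 + 80 + 54 + 116 + 32 = 398.
Σ(nₕ−1)sₕ² = 116·1054.9504 + 80·57.4564 + 54·599.7601 + 116·306.9504 + 32·1044.5824 = 228390.687.
s²ₚ = 228390.687 / 398 = 573.8459... → 573.85.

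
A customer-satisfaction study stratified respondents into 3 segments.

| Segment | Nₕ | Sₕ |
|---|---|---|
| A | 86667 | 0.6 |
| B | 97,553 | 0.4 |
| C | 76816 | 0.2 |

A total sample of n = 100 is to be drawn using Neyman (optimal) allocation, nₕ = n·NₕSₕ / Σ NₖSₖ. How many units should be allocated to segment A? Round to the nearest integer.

A: NₕSₕ = 86667·0.6 = 52000.2
B: NₕSₕ = 97553·0.4 = 39021.2
C: NₕSₕ = 76816·0.2 = 15363.2
Σ NₕSₕ = 106384.6.
n_A = 100·52000.2/106384.6 = 48.879... → 49.

49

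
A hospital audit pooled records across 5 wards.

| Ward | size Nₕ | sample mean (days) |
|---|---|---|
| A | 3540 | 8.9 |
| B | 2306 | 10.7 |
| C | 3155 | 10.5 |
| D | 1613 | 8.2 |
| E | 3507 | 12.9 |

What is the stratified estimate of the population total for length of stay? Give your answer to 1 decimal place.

147774.6

Population total = Σ Nₕ·x̄ₕ (each stratum's size times its mean).
3540·8.9 + 2306·10.7 + 3155·10.5 + 1613·8.2 + 3507·12.9 = 31506 + 24674.2 + 33127.5 + 13226.6 + 45240.3 = 147774.6.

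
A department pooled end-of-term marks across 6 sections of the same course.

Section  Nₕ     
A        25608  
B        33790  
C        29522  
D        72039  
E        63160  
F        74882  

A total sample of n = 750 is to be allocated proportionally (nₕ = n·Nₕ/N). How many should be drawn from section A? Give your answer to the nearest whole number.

Share of section A = 25608/299001 = 0.08565.
Allocate 750 × 0.08565 = 64.234... → 64.

64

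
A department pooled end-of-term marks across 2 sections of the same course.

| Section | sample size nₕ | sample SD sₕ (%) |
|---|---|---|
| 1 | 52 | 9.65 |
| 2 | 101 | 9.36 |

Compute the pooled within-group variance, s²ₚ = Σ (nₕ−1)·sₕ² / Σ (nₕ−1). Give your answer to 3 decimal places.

Degrees of freedom: 51 + 100 = 151.
Σ(nₕ−1)sₕ² = 51·93.1225 + 100·87.6096 = 13510.2075.
s²ₚ = 13510.2075 / 151 = 89.47157... → 89.472.

89.472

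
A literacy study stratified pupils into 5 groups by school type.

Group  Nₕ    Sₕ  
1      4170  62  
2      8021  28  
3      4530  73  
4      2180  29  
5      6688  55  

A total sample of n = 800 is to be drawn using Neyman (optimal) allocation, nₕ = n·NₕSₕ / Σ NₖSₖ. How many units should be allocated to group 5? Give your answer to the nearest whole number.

Σ NₕSₕ = 4170·62 + 8021·28 + 4530·73 + 2180·29 + 6688·55 = 1244878.
Share for 5: 367840/1244878 = 0.29548.
n_5 = 800 × 0.29548 = 236.386... → 236.

236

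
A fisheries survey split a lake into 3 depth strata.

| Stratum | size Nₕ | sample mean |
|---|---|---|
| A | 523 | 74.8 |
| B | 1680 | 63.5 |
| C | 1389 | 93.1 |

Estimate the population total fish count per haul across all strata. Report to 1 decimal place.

275116.3

Population total = Σ Nₕ·x̄ₕ (each stratum's size times its mean).
523·74.8 + 1680·63.5 + 1389·93.1 = 39120.4 + 106680 + 129315.9 = 275116.3.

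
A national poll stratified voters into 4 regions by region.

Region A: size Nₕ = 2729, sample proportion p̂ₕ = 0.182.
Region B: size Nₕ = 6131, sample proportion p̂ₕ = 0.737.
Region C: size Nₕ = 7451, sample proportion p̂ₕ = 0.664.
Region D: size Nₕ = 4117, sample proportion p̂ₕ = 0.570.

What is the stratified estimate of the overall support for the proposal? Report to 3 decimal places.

0.603

N = 2729 + 6131 + 7451 + 4117 = 20428.
Overall proportion = Σ (Nₕ/N)·p̂ₕ.
Σ Nₕp̂ₕ = 496.678 + 4518.547 + 4947.464 + 2346.69 = 12309.379.
12309.379 / 20428 = 0.60257... → 0.603.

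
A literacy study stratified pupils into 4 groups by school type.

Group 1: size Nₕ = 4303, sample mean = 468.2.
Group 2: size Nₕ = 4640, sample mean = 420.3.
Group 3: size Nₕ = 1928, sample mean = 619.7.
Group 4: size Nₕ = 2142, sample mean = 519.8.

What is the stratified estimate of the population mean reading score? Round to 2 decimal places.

N = 13013; weights Wₕ = Nₕ/N = (0.3307, 0.3566, 0.1482, 0.1646).
x̄_st = Σ Wₕ·x̄ₕ = 0.3307·468.2 + 0.3566·420.3 + 0.1482·619.7 + 0.1646·519.8 ≈ 482.0602...
→ 482.06.

482.06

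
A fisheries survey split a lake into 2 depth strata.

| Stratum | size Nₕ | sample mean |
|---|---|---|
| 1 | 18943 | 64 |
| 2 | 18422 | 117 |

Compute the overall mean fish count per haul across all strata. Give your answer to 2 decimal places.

90.13

N = 37365; weights Wₕ = Nₕ/N = (0.5070, 0.4930).
x̄_st = Σ Wₕ·x̄ₕ = 0.5070·64 + 0.4930·117 ≈ 90.1305...
→ 90.13.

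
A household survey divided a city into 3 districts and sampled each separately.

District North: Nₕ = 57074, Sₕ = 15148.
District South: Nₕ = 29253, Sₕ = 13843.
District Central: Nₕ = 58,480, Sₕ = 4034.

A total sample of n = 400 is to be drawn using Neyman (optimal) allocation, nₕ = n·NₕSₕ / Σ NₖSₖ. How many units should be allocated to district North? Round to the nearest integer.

230

North: NₕSₕ = 57074·15148 = 864556952
South: NₕSₕ = 29253·13843 = 404949279
Central: NₕSₕ = 58480·4034 = 235908320
Σ NₕSₕ = 1505414551.
n_North = 400·864556952/1505414551 = 229.719... → 230.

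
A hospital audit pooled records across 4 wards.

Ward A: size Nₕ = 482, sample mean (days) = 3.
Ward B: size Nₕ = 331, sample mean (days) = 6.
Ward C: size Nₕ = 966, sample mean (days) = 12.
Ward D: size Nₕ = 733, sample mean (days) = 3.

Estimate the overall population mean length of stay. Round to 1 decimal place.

N = 482 + 331 + 966 + 733 = 2512.
Overall mean = Σ (Nₕ/N)·x̄ₕ — weight by population share, not a simple average.
Σ Nₕx̄ₕ = 482·3 + 331·6 + 966·12 + 733·3 = 1446 + 1986 + 11592 + 2199 = 17223.
Divide by N: 17223 / 2512 = 6.856... → 6.9.

6.9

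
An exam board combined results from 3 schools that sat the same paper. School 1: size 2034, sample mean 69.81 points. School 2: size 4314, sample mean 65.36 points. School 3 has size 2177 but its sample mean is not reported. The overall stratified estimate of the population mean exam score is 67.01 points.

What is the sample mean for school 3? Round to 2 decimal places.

N = 2034 + 4314 + 2177 = 8525.
Overall total = μ·N = 67.01·8525 = 571260.25.
Subtract the known strata: 2034·69.81 + 4314·65.36 = 423956.58.
Remaining total for school 3: 571260.25 − 423956.58 = 147303.67.
Divide by its size: 147303.67 / 2177 = 67.6636... → 67.66.

67.66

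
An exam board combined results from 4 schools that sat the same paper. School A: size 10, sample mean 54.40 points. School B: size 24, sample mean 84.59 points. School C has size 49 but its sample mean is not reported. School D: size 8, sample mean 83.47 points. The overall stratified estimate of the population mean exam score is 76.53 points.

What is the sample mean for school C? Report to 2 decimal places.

75.97

Σ Nₕx̄ₕ = N·μ, so 49·x̄_C = 91·76.53 − (10·54.40 + 24·84.59 + 8·83.47).
= 6964.23 − 3241.92 = 3722.31.
x̄_C = 3722.31 / 49 = 75.9655... → 75.97.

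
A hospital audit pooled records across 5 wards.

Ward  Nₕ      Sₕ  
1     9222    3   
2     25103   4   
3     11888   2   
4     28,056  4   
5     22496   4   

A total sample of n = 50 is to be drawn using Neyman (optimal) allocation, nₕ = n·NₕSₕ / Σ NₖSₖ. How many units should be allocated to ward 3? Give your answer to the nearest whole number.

Σ NₕSₕ = 9222·3 + 25103·4 + 11888·2 + 28056·4 + 22496·4 = 354062.
Share for 3: 23776/354062 = 0.06715.
n_3 = 50 × 0.06715 = 3.358... → 3.

3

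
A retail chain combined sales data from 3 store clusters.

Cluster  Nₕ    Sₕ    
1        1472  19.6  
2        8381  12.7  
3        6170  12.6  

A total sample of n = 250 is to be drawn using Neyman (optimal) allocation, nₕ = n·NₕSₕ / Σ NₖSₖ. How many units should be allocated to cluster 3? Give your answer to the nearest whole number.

91

Σ NₕSₕ = 1472·19.6 + 8381·12.7 + 6170·12.6 = 213031.9.
Share for 3: 77742/213031.9 = 0.36493.
n_3 = 250 × 0.36493 = 91.233... → 91.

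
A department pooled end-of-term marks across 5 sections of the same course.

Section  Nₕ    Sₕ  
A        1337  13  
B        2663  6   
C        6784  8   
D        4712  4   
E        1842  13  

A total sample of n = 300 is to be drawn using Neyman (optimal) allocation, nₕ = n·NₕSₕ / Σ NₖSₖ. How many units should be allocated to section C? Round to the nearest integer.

125

A: NₕSₕ = 1337·13 = 17381
B: NₕSₕ = 2663·6 = 15978
C: NₕSₕ = 6784·8 = 54272
D: NₕSₕ = 4712·4 = 18848
E: NₕSₕ = 1842·13 = 23946
Σ NₕSₕ = 130425.
n_C = 300·54272/130425 = 124.835... → 125.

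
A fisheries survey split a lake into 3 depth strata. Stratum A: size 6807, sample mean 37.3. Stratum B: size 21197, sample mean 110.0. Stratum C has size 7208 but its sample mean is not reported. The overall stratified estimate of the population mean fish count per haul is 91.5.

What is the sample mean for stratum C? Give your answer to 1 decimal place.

N = 6807 + 21197 + 7208 = 35212.
Overall total = μ·N = 91.5·35212 = 3221898.
Subtract the known strata: 6807·37.3 + 21197·110.0 = 2585571.1.
Remaining total for stratum C: 3221898 − 2585571.1 = 636326.9.
Divide by its size: 636326.9 / 7208 = 88.281... → 88.3.

88.3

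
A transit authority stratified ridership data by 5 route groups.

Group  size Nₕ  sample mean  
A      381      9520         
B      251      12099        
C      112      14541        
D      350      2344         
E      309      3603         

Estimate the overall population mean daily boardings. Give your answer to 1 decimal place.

x̄_st = (Σ Nₕx̄ₕ) / (Σ Nₕ) = (381·9520 + 251·12099 + 112·14541 + 350·2344 + 309·3603) / 1403
= 10226288 / 1403 = 7288.872... → 7288.9.

7288.9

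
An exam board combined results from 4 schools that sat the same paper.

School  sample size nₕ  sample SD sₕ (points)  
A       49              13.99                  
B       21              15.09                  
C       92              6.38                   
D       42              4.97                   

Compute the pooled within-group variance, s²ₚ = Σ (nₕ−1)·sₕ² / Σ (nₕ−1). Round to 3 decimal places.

Degrees of freedom: 48 + 20 + 91 + 41 = 200.
Σ(nₕ−1)sₕ² = 48·195.7201 + 20·227.7081 + 91·40.7044 + 41·24.7009 = 18665.5641.
s²ₚ = 18665.5641 / 200 = 93.32782... → 93.328.

93.328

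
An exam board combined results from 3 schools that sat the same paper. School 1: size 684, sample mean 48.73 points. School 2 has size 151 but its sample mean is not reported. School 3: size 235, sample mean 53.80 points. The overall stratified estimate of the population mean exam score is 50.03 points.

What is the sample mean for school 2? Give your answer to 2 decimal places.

50.05

N = 684 + 151 + 235 = 1070.
Overall total = μ·N = 50.03·1070 = 53532.1.
Subtract the known strata: 684·48.73 + 235·53.80 = 45974.32.
Remaining total for school 2: 53532.1 − 45974.32 = 7557.78.
Divide by its size: 7557.78 / 151 = 50.0515... → 50.05.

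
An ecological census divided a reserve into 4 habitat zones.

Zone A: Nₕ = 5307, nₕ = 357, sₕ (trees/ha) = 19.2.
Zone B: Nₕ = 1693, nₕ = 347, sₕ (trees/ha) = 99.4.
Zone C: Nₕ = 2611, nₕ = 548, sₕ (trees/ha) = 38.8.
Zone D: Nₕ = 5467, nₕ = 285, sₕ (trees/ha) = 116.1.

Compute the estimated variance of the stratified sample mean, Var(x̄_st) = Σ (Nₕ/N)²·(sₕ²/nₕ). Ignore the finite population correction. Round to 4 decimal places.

6.7870

N = 15078. Term for each stratum: Wₕ²sₕ²/nₕ.
Var(x̄_st) = 0.1279219 + 0.3589796 + 0.0823776 + 6.2177070 = 6.7869860 → 6.7870.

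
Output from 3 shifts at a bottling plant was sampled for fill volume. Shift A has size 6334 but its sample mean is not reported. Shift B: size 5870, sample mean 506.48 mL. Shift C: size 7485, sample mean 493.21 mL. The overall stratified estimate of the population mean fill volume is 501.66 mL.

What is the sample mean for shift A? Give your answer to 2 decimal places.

N = 6334 + 5870 + 7485 = 19689.
Overall total = μ·N = 501.66·19689 = 9877183.74.
Subtract the known strata: 5870·506.48 + 7485·493.21 = 6664714.45.
Remaining total for shift A: 9877183.74 − 6664714.45 = 3212469.29.
Divide by its size: 3212469.29 / 6334 = 507.1786... → 507.18.

507.18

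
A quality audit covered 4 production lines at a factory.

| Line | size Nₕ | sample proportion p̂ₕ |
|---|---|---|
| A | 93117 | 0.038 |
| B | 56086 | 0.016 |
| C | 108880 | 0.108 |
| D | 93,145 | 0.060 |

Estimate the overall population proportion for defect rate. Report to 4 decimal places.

0.0620

N = 93117 + 56086 + 108880 + 93145 = 351228.
Overall proportion = Σ (Nₕ/N)·p̂ₕ.
Σ Nₕp̂ₕ = 3538.446 + 897.376 + 11759.04 + 5588.7 = 21783.562.
21783.562 / 351228 = 0.062021... → 0.0620.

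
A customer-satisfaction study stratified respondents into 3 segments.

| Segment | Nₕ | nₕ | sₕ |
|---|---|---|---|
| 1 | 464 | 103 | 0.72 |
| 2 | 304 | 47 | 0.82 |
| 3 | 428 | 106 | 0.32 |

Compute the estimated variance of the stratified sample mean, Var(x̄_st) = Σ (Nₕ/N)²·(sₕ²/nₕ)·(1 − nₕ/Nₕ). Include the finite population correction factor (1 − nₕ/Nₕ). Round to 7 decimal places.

0.0014638

N = 1196. Term for each stratum: Wₕ²sₕ²/nₕ·(1−nₕ/Nₕ).
Var(x̄_st) = 0.0005893735 + 0.0007814014 + 0.0000930746 = 0.0014638495 → 0.0014638.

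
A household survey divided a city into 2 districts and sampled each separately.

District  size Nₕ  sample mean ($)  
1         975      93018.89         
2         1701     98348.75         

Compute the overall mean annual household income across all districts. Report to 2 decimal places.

96406.82

N = 2676; weights Wₕ = Nₕ/N = (0.3643, 0.6357).
x̄_st = Σ Wₕ·x̄ₕ = 0.3643·93018.89 + 0.6357·98348.75 ≈ 96406.8167...
→ 96406.82.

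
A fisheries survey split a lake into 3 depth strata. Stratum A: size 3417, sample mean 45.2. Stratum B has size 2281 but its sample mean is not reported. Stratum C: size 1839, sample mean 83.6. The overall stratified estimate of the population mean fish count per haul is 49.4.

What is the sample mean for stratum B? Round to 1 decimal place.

N = 3417 + 2281 + 1839 = 7537.
Overall total = μ·N = 49.4·7537 = 372327.8.
Subtract the known strata: 3417·45.2 + 1839·83.6 = 308188.8.
Remaining total for stratum B: 372327.8 − 308188.8 = 64139.
Divide by its size: 64139 / 2281 = 28.119... → 28.1.

28.1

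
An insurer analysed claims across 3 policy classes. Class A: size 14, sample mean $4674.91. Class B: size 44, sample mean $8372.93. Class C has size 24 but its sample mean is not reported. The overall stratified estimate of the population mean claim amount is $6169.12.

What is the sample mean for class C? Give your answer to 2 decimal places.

Σ Nₕx̄ₕ = N·μ, so 24·x̄_C = 82·6169.12 − (14·4674.91 + 44·8372.93).
= 505867.84 − 433857.66 = 72010.18.
x̄_C = 72010.18 / 24 = 3000.4242... → 3000.42.

3000.42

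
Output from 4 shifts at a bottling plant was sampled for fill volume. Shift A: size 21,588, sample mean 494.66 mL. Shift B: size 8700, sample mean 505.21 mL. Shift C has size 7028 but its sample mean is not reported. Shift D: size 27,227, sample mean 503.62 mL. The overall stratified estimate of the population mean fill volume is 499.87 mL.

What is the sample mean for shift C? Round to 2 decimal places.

494.74

N = 21588 + 8700 + 7028 + 27227 = 64543.
Overall total = μ·N = 499.87·64543 = 32263109.41.
Subtract the known strata: 21588·494.66 + 8700·505.21 + 27227·503.62 = 28786108.82.
Remaining total for shift C: 32263109.41 − 28786108.82 = 3477000.59.
Divide by its size: 3477000.59 / 7028 = 494.7354... → 494.74.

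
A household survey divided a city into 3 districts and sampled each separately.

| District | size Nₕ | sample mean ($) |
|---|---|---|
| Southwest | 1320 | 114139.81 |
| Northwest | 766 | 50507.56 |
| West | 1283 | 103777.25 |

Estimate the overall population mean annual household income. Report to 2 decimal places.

95725.60

N = 1320 + 766 + 1283 = 3369.
The stratified mean weights each stratum mean by its population share Nₕ/N.
Σ Nₕx̄ₕ = 1320·114139.81 + 766·50507.56 + 1283·103777.25 = 150664549.2 + 38688790.96 + 133146211.75 = 322499551.91.
Divide by N: 322499551.91 / 3369 = 95725.6016... → 95725.60.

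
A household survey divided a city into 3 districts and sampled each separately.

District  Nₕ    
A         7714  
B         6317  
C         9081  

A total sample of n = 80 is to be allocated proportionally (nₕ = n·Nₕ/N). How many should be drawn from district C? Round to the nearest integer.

31

Share of district C = 9081/23112 = 0.39291.
Allocate 80 × 0.39291 = 31.433... → 31.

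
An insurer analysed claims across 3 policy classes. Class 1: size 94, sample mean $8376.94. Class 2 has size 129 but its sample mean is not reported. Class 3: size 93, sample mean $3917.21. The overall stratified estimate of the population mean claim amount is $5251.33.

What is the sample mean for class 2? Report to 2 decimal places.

3935.56

Σ Nₕx̄ₕ = N·μ, so 129·x̄_2 = 316·5251.33 − (94·8376.94 + 93·3917.21).
= 1659420.28 − 1151732.89 = 507687.39.
x̄_2 = 507687.39 / 129 = 3935.5612... → 3935.56.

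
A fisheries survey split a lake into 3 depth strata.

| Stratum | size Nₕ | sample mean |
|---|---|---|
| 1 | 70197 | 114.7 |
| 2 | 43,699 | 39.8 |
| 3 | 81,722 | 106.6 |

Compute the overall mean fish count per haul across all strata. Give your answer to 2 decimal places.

N = 70197 + 43699 + 81722 = 195618.
Overall mean = Σ (Nₕ/N)·x̄ₕ — weight by population share, not a simple average.
Σ Nₕx̄ₕ = 70197·114.7 + 43699·39.8 + 81722·106.6 = 8051595.9 + 1739220.2 + 8711565.2 = 18502381.3.
Divide by N: 18502381.3 / 195618 = 94.5842... → 94.58.

94.58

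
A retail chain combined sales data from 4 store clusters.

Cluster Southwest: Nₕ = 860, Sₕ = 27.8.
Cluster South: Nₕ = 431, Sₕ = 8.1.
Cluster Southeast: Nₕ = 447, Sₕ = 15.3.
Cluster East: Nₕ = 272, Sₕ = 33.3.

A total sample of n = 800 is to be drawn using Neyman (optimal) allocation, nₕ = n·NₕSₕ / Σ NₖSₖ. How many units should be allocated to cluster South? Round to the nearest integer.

65

Southwest: NₕSₕ = 860·27.8 = 23908
South: NₕSₕ = 431·8.1 = 3491.1
Southeast: NₕSₕ = 447·15.3 = 6839.1
East: NₕSₕ = 272·33.3 = 9057.6
Σ NₕSₕ = 43295.8.
n_South = 800·3491.1/43295.8 = 64.507... → 65.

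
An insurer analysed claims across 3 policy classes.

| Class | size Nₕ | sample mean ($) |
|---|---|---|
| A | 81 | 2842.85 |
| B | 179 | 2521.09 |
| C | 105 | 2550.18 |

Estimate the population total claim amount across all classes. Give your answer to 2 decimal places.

949314.86

Population total = Σ Nₕ·x̄ₕ (each stratum's size times its mean).
81·2842.85 + 179·2521.09 + 105·2550.18 = 230270.85 + 451275.11 + 267768.9 = 949314.86.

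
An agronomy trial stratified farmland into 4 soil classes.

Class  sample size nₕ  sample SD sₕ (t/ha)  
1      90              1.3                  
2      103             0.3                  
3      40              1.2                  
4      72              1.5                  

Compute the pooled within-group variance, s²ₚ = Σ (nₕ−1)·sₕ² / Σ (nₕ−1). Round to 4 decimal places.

Degrees of freedom: 89 + 102 + 39 + 71 = 301.
Σ(nₕ−1)sₕ² = 89·1.69 + 102·0.09 + 39·1.44 + 71·2.25 = 375.5.
s²ₚ = 375.5 / 301 = 1.247508... → 1.2475.

1.2475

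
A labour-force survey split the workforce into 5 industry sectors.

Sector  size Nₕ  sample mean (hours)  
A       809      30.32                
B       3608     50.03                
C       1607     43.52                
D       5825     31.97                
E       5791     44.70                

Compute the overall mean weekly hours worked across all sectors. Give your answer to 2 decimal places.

40.82

N = 809 + 3608 + 1607 + 5825 + 5791 = 17640.
Overall mean = Σ (Nₕ/N)·x̄ₕ — weight by population share, not a simple average.
Σ Nₕx̄ₕ = 809·30.32 + 3608·50.03 + 1607·43.52 + 5825·31.97 + 5791·44.70 = 24528.88 + 180508.24 + 69936.64 + 186225.25 + 258857.7 = 720056.71.
Divide by N: 720056.71 / 17640 = 40.8195... → 40.82.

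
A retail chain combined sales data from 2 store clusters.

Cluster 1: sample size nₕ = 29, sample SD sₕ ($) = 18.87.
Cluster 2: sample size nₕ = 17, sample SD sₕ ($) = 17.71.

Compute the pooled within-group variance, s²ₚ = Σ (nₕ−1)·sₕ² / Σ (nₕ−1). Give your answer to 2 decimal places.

340.65

Degrees of freedom: 28 + 16 = 44.
Σ(nₕ−1)sₕ² = 28·356.0769 + 16·313.6441 = 14988.4588.
s²ₚ = 14988.4588 / 44 = 340.6468... → 340.65.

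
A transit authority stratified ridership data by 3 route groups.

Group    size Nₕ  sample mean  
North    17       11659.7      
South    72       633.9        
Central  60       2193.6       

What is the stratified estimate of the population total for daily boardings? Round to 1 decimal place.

375471.7

Population total = Σ Nₕ·x̄ₕ (each stratum's size times its mean).
17·11659.7 + 72·633.9 + 60·2193.6 = 198214.9 + 45640.8 + 131616 = 375471.7.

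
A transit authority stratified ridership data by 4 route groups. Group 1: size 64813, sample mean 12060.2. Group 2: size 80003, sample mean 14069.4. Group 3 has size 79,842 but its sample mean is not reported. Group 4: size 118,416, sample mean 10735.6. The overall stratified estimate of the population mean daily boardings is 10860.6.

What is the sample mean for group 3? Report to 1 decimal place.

6856.9

N = 64813 + 80003 + 79842 + 118416 = 343074.
Overall total = μ·N = 10860.6·343074 = 3725989484.4.
Subtract the known strata: 64813·12060.2 + 80003·14069.4 + 118416·10735.6 = 3178518760.4.
Remaining total for group 3: 3725989484.4 − 3178518760.4 = 547470724.
Divide by its size: 547470724 / 79842 = 6856.926... → 6856.9.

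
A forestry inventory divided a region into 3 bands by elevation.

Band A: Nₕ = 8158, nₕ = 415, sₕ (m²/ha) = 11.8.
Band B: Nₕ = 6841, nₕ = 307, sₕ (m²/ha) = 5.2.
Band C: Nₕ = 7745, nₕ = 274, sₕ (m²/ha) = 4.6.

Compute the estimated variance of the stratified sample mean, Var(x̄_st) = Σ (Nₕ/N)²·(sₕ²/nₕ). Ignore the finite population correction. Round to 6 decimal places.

0.060090

N = 22744; Wₕ = Nₕ/N.
band A: (8158/22744)²·11.8²/415 = 0.043166777
band B: (6841/22744)²·5.2²/307 = 0.007968449
band C: (7745/22744)²·4.6²/274 = 0.008955179
Sum = 0.060090405 → 0.060090.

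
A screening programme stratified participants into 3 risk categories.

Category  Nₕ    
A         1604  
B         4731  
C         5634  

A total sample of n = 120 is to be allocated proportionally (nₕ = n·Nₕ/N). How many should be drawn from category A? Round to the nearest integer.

16

N = 1604 + 4731 + 5634 = 11969.
n_A = 120·1604/11969 = 16.082... → 16.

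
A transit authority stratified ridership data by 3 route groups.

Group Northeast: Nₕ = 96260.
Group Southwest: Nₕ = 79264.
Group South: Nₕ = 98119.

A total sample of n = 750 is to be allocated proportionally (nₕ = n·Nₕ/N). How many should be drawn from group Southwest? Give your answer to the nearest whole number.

Share of group Southwest = 79264/273643 = 0.28966.
Allocate 750 × 0.28966 = 217.247... → 217.

217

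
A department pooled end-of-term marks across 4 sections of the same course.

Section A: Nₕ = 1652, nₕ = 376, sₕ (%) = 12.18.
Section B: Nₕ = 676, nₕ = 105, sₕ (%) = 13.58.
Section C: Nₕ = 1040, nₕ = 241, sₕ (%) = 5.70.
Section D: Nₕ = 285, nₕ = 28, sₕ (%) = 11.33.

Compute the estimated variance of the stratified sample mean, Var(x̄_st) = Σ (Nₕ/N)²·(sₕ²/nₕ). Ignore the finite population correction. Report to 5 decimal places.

N = 3653. Term for each stratum: Wₕ²sₕ²/nₕ.
Var(x̄_st) = 0.08069144 + 0.06014566 + 0.01092698 + 0.02790565 = 0.17966973 → 0.17967.

0.17967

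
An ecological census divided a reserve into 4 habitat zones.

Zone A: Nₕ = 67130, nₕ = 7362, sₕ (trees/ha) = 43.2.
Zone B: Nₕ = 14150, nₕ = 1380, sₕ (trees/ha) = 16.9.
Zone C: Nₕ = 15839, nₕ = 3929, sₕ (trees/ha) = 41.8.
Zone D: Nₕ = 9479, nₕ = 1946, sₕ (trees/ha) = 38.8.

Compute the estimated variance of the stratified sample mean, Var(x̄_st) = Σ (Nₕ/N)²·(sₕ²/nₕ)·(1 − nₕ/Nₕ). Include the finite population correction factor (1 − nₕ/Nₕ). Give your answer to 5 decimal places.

0.10504

N = 106598; Wₕ = Nₕ/N.
zone A: (67130/106598)²·43.2²/7362·(1 − 7362/67130) = 0.08950740
zone B: (14150/106598)²·16.9²/1380·(1 − 1380/14150) = 0.00329112
zone C: (15839/106598)²·41.8²/3929·(1 − 3929/15839) = 0.00738264
zone D: (9479/106598)²·38.8²/1946·(1 − 1946/9479) = 0.00486131
Sum = 0.10504247 → 0.10504.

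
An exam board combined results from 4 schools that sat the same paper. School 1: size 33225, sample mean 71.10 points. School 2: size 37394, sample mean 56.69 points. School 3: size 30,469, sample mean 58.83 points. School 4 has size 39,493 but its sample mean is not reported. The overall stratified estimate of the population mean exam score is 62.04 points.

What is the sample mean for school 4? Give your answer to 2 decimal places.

61.96

Σ Nₕx̄ₕ = N·μ, so 39493·x̄_4 = 140581·62.04 − (33225·71.10 + 37394·56.69 + 30469·58.83).
= 8721645.24 − 6274654.63 = 2446990.61.
x̄_4 = 2446990.61 / 39493 = 61.9601... → 61.96.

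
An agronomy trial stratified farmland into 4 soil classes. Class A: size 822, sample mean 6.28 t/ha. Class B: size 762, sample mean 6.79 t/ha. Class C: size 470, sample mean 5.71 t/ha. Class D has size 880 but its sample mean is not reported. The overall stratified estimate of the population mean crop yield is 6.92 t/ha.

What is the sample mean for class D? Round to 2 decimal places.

Σ Nₕx̄ₕ = N·μ, so 880·x̄_D = 2934·6.92 − (822·6.28 + 762·6.79 + 470·5.71).
= 20303.28 − 13019.84 = 7283.44.
x̄_D = 7283.44 / 880 = 8.2766... → 8.28.

8.28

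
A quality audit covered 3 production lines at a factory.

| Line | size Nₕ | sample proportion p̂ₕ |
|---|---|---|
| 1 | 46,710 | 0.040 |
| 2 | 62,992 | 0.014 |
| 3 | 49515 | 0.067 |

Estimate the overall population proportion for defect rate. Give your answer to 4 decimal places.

Wₕ = Nₕ/N with N = 159217: 0.2934, 0.3956, 0.3110.
p̂_st = 0.2934·0.040 + 0.3956·0.014 + 0.3110·0.067 ≈ 0.038110... → 0.0381.

0.0381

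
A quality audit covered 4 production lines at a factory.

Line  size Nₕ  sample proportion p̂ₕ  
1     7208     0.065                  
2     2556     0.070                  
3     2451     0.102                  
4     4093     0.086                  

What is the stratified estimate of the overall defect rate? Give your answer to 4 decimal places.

N = 7208 + 2556 + 2451 + 4093 = 16308.
Overall proportion = Σ (Nₕ/N)·p̂ₕ.
Σ Nₕp̂ₕ = 468.52 + 178.92 + 250.002 + 351.998 = 1249.44.
1249.44 / 16308 = 0.076615... → 0.0766.

0.0766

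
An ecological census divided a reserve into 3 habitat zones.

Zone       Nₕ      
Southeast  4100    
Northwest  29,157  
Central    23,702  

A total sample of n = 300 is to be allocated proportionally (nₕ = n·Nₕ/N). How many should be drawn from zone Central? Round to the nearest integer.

125

Share of zone Central = 23702/56959 = 0.41612.
Allocate 300 × 0.41612 = 124.837... → 125.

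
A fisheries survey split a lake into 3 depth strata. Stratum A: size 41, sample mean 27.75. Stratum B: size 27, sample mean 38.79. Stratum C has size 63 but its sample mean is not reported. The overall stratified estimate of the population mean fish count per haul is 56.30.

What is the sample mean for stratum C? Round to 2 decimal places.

Σ Nₕx̄ₕ = N·μ, so 63·x̄_C = 131·56.30 − (41·27.75 + 27·38.79).
= 7375.3 − 2185.08 = 5190.22.
x̄_C = 5190.22 / 63 = 82.3844... → 82.38.

82.38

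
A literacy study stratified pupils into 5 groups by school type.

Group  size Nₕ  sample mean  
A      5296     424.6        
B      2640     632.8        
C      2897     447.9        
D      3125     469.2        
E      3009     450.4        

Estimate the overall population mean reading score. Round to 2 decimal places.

473.76

N = 5296 + 2640 + 2897 + 3125 + 3009 = 16967.
The stratified mean weights each stratum mean by its population share Nₕ/N.
Σ Nₕx̄ₕ = 5296·424.6 + 2640·632.8 + 2897·447.9 + 3125·469.2 + 3009·450.4 = 2248681.6 + 1670592 + 1297566.3 + 1466250 + 1355253.6 = 8038343.5.
Divide by N: 8038343.5 / 16967 = 473.7634... → 473.76.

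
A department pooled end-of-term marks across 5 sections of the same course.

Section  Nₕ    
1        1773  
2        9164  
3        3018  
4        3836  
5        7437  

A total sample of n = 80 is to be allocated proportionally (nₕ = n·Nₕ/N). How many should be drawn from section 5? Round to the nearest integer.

24

Share of section 5 = 7437/25228 = 0.29479.
Allocate 80 × 0.29479 = 23.583... → 24.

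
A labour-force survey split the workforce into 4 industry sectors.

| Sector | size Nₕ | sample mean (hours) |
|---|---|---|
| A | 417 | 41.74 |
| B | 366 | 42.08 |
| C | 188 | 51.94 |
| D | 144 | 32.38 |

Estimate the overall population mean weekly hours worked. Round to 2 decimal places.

42.36

x̄_st = (Σ Nₕx̄ₕ) / (Σ Nₕ) = (417·41.74 + 366·42.08 + 188·51.94 + 144·32.38) / 1115
= 47234.3 / 1115 = 42.3626... → 42.36.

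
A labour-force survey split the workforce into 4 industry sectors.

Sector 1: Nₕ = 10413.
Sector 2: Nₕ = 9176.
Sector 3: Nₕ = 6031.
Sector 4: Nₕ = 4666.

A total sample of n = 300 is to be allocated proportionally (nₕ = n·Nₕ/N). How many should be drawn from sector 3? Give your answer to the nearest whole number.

N = 10413 + 9176 + 6031 + 4666 = 30286.
n_3 = 300·6031/30286 = 59.740... → 60.

60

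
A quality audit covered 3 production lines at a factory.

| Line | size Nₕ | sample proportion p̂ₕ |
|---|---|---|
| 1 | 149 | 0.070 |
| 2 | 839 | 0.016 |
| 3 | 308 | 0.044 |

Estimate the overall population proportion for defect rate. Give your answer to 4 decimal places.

N = 149 + 839 + 308 = 1296.
Overall proportion = Σ (Nₕ/N)·p̂ₕ.
Σ Nₕp̂ₕ = 10.43 + 13.424 + 13.552 = 37.406.
37.406 / 1296 = 0.028863... → 0.0289.

0.0289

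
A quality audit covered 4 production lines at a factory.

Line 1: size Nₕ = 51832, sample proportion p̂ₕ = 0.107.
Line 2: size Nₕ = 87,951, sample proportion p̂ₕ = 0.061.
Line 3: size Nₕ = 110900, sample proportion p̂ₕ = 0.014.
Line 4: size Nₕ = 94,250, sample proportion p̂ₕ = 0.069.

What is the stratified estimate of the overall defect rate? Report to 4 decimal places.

Wₕ = Nₕ/N with N = 344933: 0.1503, 0.2550, 0.3215, 0.2732.
p̂_st = 0.1503·0.107 + 0.2550·0.061 + 0.3215·0.014 + 0.2732·0.069 ≈ 0.054987... → 0.0550.

0.0550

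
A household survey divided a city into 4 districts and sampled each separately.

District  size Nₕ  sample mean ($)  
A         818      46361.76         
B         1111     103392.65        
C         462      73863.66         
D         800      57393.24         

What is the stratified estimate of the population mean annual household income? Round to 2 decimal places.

72965.45

x̄_st = (Σ Nₕx̄ₕ) / (Σ Nₕ) = (818·46361.76 + 1111·103392.65 + 462·73863.66 + 800·57393.24) / 3191
= 232832756.75 / 3191 = 72965.4518... → 72965.45.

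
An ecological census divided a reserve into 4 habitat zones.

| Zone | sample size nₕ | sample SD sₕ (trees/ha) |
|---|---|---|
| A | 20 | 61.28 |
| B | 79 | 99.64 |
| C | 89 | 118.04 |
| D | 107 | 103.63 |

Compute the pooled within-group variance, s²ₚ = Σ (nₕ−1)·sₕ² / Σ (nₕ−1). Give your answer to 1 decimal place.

Degrees of freedom: 19 + 78 + 88 + 106 = 291.
Σ(nₕ−1)sₕ² = 19·3755.2384 + 78·9928.1296 + 88·13933.4416 + 106·10739.1769 = 3210239.2506.
s²ₚ = 3210239.2506 / 291 = 11031.750... → 11031.8.

11031.8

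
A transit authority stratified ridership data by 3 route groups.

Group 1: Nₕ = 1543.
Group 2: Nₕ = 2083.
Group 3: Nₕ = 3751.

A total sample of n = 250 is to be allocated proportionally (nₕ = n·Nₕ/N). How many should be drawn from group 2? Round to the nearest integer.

71

Share of group 2 = 2083/7377 = 0.28236.
Allocate 250 × 0.28236 = 70.591... → 71.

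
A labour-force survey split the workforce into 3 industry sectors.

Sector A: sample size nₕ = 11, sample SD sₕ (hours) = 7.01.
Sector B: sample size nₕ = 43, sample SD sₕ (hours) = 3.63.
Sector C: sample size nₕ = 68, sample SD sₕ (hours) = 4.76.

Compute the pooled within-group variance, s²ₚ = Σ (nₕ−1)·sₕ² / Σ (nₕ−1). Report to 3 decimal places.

21.537

Degrees of freedom: 10 + 42 + 67 = 119.
Σ(nₕ−1)sₕ² = 10·49.1401 + 42·13.1769 + 67·22.6576 = 2562.89.
s²ₚ = 2562.89 / 119 = 21.53689... → 21.537.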